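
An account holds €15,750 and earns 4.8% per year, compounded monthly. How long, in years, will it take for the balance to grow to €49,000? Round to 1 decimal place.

23.7 years

(1 + 0.004)^(12t) = 49,000/15,750 = 3.1111.
12t·ln(1 + 0.004) = ln(3.1111); 12t = 1.135/0.00399202 ≈ 284.3121.
t ≈ 23.6927 years.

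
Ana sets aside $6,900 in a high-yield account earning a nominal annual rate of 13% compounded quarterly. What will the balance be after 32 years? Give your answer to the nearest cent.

$413,786.97

Growth factor = (1 + 0.0325)^128 ≈ 59.969126364.
A ≈ 6,900 × 59.969126364 ≈ 413,786.9719.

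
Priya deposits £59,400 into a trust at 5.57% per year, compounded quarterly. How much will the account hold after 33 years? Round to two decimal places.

Growth factor = (1 + 0.013925)^132 ≈ 6.20539954632.
A ≈ 59,400 × 6.20539954632 ≈ 368,600.7331.

£368,600.73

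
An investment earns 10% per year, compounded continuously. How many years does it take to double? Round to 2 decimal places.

6.93 years

e^(0.1t) = 2, so 0.1t = ln 2 ≈ 0.69315.
t ≈ 0.69315/0.1 ≈ 6.9315.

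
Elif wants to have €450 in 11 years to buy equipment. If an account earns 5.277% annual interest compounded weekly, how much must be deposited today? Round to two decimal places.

€251.91

Growth factor = (1 + 0.05277/52)^572 ≈ 1.78635221.
P = 450/1.78635221 ≈ 251.9100.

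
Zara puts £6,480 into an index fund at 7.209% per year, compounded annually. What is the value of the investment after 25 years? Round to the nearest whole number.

Annual rate = 7.209% = 0.07209; years = 25.
A = 6,480·(1 + 0.07209)^25 ≈ 6,480·5.6987699808 ≈ 36,928.0295.

£36,928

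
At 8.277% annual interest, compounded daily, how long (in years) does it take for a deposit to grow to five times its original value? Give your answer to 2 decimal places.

19.45 years

(1 + 0.000226767)^(365t) = 5.
365t = ln 5 / ln(1 + 0.000226767) ≈ 1.6094/0.000226741 ≈ 7098.1206.
t ≈ 19.4469.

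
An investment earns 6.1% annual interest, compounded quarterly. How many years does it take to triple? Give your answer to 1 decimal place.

18.1 years

(1 + 0.01525)^(4t) = 3.
4t = ln 3 / ln(1 + 0.01525) ≈ 1.0986/0.0151349 ≈ 72.5881.
t ≈ 18.1470.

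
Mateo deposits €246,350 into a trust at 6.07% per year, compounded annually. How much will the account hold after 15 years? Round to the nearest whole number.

Growth factor = (1 + 0.0607)^15 ≈ 2.42040773845.
A ≈ 246,350 × 2.42040773845 ≈ 596,267.4464.

€596,267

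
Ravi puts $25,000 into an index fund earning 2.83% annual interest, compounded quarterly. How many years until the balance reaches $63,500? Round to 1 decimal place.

33.1 years

(1 + 0.007075)^(4t) = 63,500/25,000 = 2.54.
4t·ln(1 + 0.007075) = ln(2.54); 4t = 0.93216/0.00705009 ≈ 132.2202.
t ≈ 33.0550 years.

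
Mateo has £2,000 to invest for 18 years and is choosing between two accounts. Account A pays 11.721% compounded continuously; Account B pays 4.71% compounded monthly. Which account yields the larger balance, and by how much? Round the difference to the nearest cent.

Account A, by £11,831.58

A: e^(0.11721·18) = e^2.10978 ≈ 8.2464268711, so 2,000 × 8.2464268711 ≈ 16,492.8537.
B: (1 + 0.003925)^216 ≈ 2.330634466, so 2,000 × 2.330634466 ≈ 4,661.2689.
Difference ≈ 11,831.5848 in favor of A.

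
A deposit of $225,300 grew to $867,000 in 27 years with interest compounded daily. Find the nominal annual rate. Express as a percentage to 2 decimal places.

(1 + r/365)^9855 = 867,000/225,300 = 3.8482.
1 + r/365 = 3.8482^(1/9855) ≈ 1.000137, so r/365 ≈ 0.000136753.
r ≈ 365·0.000136753 = 4.99148%.

4.99%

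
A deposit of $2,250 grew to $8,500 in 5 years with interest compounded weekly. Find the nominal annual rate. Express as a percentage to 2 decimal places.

26.65%

(1 + r/52)^260 = 8,500/2,250 = 3.77778.
1 + r/52 = 3.77778^(1/260) ≈ 1.005125, so r/52 ≈ 0.00512515.
r ≈ 52·0.00512515 = 26.65078%.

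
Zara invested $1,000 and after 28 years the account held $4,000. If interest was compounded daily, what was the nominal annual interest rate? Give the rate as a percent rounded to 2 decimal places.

4.95%

(1 + r/365)^10220 = 4,000/1,000 = 4.
1 + r/365 = 4^(1/10220) ≈ 1.000136, so r/365 ≈ 0.000135654.
r ≈ 365·0.000135654 = 4.95139%.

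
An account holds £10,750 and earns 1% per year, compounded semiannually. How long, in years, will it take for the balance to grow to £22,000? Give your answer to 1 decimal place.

We need (1 + 0.005)^(2t) = 2.0465, so 2t = ln 2.0465 / ln 1.005 ≈ 143.5851.
t ≈ 143.5851/2 = 71.7926 years.

71.8 years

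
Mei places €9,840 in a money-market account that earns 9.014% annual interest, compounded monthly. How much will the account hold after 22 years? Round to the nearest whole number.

€70,961

Periodic rate = 9.014%/12 = 0.00751167; periods = 12·22 = 264.
A = 9,840·(1 + 0.09014/12)^264 ≈ 9,840·7.2114422912 ≈ 70,960.5921.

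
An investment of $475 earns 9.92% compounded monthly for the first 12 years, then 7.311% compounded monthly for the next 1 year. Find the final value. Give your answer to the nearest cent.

Phase 1: 475·(1 + 0.0992/12)^144 ≈ 1,554.3635.
Phase 2: 1,554.3635·(1 + 0.0060925)^12 ≈ 1,671.8894.

$1,671.89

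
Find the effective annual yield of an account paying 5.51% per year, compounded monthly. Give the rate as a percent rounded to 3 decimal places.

5.651%

One year is 12 periods at 0.00459167 each: (1 + 0.00459167)^12 ≈ 1.056513.
EAR = 1.056513 − 1 ≈ 5.65130%.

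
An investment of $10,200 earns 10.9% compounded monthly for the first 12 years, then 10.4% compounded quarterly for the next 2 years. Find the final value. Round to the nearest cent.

Phase 1: 10,200·(1 + 0.109/12)^144 ≈ 37,505.3260.
Phase 2: 37,505.3260·(1 + 0.026)^8 ≈ 46,054.4745.

$46,054.47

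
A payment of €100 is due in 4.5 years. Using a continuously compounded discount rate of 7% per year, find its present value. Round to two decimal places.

P = A·e^(−rt) = 100·e^(−0.315).
e^(−0.315) ≈ 0.72978887, so P ≈ 72.9789.

€72.98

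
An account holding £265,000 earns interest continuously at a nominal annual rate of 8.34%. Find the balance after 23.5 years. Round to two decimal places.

A = P·e^(rt) = 265,000·e^(0.0834·23.5) = 265,000·e^1.9599.
e^1.9599 ≈ 7.098617167946, so A ≈ 1,881,133.5495.

£1,881,133.55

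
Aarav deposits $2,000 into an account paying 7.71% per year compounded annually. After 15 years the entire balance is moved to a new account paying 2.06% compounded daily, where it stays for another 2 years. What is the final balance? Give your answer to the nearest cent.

Phase 1: 2,000·(1 + 0.0771)^15 ≈ 6,093.5501.
Phase 2: 6,093.5501·(1 + 0.0206/365)^730 ≈ 6,349.8404.

$6,349.84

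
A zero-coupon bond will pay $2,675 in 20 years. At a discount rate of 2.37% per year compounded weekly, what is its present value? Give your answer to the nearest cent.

$1,665.39

Growth factor = (1 + 0.0237/52)^1040 ≈ 1.606233529.
P = 2,675/1.606233529 ≈ 1,665.3867.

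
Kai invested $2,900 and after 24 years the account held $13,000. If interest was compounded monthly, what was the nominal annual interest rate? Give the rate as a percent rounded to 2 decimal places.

(1 + r/12)^288 = 13,000/2,900 = 4.48276.
1 + r/12 = 4.48276^(1/288) ≈ 1.005223, so r/12 ≈ 0.00522275.
r ≈ 12·0.00522275 = 6.26730%.

6.27%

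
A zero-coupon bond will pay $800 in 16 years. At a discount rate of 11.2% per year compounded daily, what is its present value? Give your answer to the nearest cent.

Growth factor = (1 + 0.112/365)^5840 ≈ 5.9997939.
P = 800/5.9997939 ≈ 133.3379.

$133.34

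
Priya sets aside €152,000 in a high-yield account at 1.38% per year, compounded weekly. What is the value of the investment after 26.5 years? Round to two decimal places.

€219,100.82

Growth factor = (1 + 0.0138/52)^1378 ≈ 1.44145278431.
A ≈ 152,000 × 1.44145278431 ≈ 219,100.8232.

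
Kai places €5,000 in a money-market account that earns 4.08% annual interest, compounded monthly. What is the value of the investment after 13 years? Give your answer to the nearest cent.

Periodic rate = 4.08%/12 = 0.0034; periods = 12·13 = 156.
A = 5,000·(1 + 0.0034)^156 ≈ 5,000·1.698083664 ≈ 8,490.4183.

€8,490.42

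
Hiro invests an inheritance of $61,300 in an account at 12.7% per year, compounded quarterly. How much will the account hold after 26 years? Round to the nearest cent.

Growth factor = (1 + 0.03175)^104 ≈ 25.80748390387.
A ≈ 61,300 × 25.80748390387 ≈ 1,581,998.7633.

$1,581,998.76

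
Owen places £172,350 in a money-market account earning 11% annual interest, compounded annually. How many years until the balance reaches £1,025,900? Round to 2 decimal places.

We need (1 + 0.11)^t = 5.9524, so t = ln 5.9524 / ln 1.11 ≈ 17.0927.

17.09 years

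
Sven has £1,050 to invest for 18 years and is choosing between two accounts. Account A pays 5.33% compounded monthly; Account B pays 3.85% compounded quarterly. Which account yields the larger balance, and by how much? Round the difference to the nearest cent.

A: (1 + 0.0533/12)^216 ≈ 2.604590905, so 1,050 × 2.604590905 ≈ 2,734.8205.
B: (1 + 0.009625)^72 ≈ 1.993089972, so 1,050 × 1.993089972 ≈ 2,092.7445.
Difference ≈ 642.0760 in favor of A.

Account A, by £642.08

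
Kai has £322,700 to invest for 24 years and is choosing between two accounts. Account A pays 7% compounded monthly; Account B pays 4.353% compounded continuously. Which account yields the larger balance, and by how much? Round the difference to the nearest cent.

Account A, by £805,726.35

A: (1 + 0.07/12)^288 ≈ 5.339430357063, so 322,700 × 5.339430357063 ≈ 1,723,034.1762.
B: e^(0.04353·24) = e^1.04472 ≈ 2.84260248352, so 322,700 × 2.84260248352 ≈ 917,307.8214.
Difference ≈ 805,726.3548 in favor of A.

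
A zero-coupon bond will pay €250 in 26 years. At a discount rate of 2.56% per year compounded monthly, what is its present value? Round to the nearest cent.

Periodic rate = 2.56%/12 = 0.00213333; 312 periods.
P = 250/(1 + 0.0256/12)^312 ≈ 250/1.94427865 ≈ 128.5824.

€128.58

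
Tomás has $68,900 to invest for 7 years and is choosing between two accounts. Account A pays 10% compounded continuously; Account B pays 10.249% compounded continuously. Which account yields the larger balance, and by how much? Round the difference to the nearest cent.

Account B, by $2,439.57

Account A growth factor: e^(0.1·7) = e^0.7 ≈ 2.01375270747; balance ≈ 138,747.5615.
Account B growth factor: e^(0.10249·7) = e^0.71743 ≈ 2.04916009615; balance ≈ 141,187.1306.
Account B is larger by 2,439.5691.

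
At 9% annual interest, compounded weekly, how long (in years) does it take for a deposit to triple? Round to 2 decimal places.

(1 + 0.00173077)^(52t) = 3.
52t = ln 3 / ln(1 + 0.00173077) ≈ 1.0986/0.00172927 ≈ 635.3029.
t ≈ 12.2174.

12.22 years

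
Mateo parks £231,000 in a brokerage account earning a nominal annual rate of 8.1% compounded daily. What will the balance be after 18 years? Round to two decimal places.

£992,528.73

Periodic rate = 8.1%/365 = 0.000221918; periods = 365·18 = 6570.
A = 231,000·(1 + 0.081/365)^6570 ≈ 231,000·4.29666115648 ≈ 992,528.7271.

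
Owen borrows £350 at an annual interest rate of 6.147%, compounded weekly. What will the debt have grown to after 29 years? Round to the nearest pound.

Growth factor = (1 + 0.06147/52)^1508 ≈ 5.939216323.
A ≈ 350 × 5.939216323 ≈ 2,078.7257.

£2,079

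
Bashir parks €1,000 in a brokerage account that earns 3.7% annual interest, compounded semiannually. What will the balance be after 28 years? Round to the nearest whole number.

Periodic rate = 3.7%/2 = 0.0185; periods = 2·28 = 56.
A = 1,000·(1 + 0.0185)^56 ≈ 1,000·2.791372958 ≈ 2,791.3730.

€2,791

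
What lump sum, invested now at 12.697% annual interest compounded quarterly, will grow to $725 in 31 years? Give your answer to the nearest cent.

Periodic rate = 12.697%/4 = 0.0317425; 124 periods.
P = 725/(1 + 0.0317425)^124 ≈ 725/48.1774434 ≈ 15.0485.

$15.05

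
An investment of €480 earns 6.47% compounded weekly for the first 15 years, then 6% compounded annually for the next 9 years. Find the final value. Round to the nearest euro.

Phase 1: 480·(1 + 0.0647/52)^780 ≈ 1,266.0826.
Phase 2: 1,266.0826·(1 + 0.06)^9 ≈ 2,139.0199.

€2,139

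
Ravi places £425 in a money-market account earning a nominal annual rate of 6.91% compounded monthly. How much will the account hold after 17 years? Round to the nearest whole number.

Growth factor = (1 + 0.0691/12)^204 ≈ 3.226283227.
A ≈ 425 × 3.226283227 ≈ 1,371.1704.

£1,371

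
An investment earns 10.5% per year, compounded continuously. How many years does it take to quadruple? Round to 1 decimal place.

e^(0.105t) = 4, so 0.105t = ln 4 ≈ 1.3863.
t ≈ 1.3863/0.105 ≈ 13.2028.

13.2 years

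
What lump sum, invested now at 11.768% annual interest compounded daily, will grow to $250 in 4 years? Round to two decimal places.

$156.15

Growth factor = (1 + 0.11768/365)^1460 ≈ 1.60102514.
P = 250/1.60102514 ≈ 156.1500.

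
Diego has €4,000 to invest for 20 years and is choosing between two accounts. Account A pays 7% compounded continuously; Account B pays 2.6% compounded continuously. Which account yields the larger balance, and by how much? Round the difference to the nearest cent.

Account A, by €9,492.69

A: e^(0.07·20) = e^1.4 ≈ 4.0551999668, so 4,000 × 4.0551999668 ≈ 16,220.7999.
B: e^(0.026·20) = e^0.52 ≈ 1.68202765, so 4,000 × 1.68202765 ≈ 6,728.1106.
Difference ≈ 9,492.6893 in favor of A.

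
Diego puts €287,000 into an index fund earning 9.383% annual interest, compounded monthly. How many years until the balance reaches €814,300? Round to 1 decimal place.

11.2 years

(1 + 0.00781917)^(12t) = 814,300/287,000 = 2.8373.
12t·ln(1 + 0.00781917) = ln(2.8373); 12t = 1.0428/0.00778876 ≈ 133.8913.
t ≈ 11.1576 years.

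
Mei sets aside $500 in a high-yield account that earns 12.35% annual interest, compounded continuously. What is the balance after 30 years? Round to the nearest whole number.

$20,325

A = P·e^(rt) = 500·e^(0.1235·30) = 500·e^3.705.
e^3.705 ≈ 40.650047317, so A ≈ 20,325.0237.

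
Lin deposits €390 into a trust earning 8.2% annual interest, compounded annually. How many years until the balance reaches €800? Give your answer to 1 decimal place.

(1 + 0.082)^t = 800/390 = 2.0513.
t·ln(1 + 0.082) = ln(2.0513); t = 0.71846/0.0788112 ≈ 9.1163.

9.1 years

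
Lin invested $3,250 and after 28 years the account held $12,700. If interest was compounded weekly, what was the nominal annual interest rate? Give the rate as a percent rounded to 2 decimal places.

4.87%

(1 + r/52)^1456 = 12,700/3,250 = 3.90769.
1 + r/52 = 3.90769^(1/1456) ≈ 1.000937, so r/52 ≈ 0.000936528.
r ≈ 52·0.000936528 = 4.86995%.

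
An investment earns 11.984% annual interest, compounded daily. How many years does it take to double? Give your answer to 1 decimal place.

5.8 years

(1 + 0.000328329)^(365t) = 2.
365t = ln 2 / ln(1 + 0.000328329) ≈ 0.69315/0.000328275 ≈ 2111.4841.
t ≈ 5.7849.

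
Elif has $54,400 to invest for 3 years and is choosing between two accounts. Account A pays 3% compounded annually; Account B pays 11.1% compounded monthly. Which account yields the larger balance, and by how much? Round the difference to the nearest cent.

A: (1 + 0.03)^3 ≈ 1.092727, so 54,400 × 1.092727 ≈ 59,444.3488.
B: (1 + 0.00925)^36 ≈ 1.3930133899, so 54,400 × 1.3930133899 ≈ 75,779.9284.
Difference ≈ 16,335.5796 in favor of B.

Account B, by $16,335.58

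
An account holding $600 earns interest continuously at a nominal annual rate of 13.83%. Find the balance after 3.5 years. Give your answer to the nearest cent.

$973.58

A = P·e^(rt) = 600·e^(0.1383·3.5) = 600·e^0.48405.
e^0.48405 ≈ 1.62263278, so A ≈ 973.5797.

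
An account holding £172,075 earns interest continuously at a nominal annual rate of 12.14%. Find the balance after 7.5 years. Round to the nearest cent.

£427,703.60

A = P·e^(rt) = 172,075·e^(0.1214·7.5) = 172,075·e^0.9105.
e^0.9105 ≈ 2.48556500524, so A ≈ 427,703.5983.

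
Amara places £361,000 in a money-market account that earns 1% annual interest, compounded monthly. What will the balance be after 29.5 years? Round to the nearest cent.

Periodic rate = 1%/12 = 0.000833333; periods = 12·29.5 = 354.
A = 361,000·(1 + 0.01/12)^354 ≈ 361,000·1.34296136787 ≈ 484,809.0538.

£484,809.05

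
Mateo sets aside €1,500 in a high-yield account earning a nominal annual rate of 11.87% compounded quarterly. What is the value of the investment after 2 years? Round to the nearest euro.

€1,895

Growth factor = (1 + 0.029675)^8 ≈ 1.263575939.
A ≈ 1,500 × 1.263575939 ≈ 1,895.3639.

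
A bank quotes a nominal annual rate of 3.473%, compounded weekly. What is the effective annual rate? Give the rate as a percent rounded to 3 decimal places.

EAR = (1 + 3.473%/52)^52 − 1 = (1 + 0.000667885)^52 − 1.
(1 + 0.000667885)^52 ≈ 1.035328, so EAR ≈ 3.53281%.

3.533%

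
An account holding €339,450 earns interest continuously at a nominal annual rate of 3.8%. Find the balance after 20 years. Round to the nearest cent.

€725,837.86

A = P·e^(rt) = 339,450·e^(0.038·20) = 339,450·e^0.76.
e^0.76 ≈ 2.1382762205, so A ≈ 725,837.8630.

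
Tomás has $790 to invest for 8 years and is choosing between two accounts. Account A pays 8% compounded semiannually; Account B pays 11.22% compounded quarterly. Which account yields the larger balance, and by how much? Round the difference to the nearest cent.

Account B, by $434.97

Account A growth factor: (1 + 0.04)^16 ≈ 1.872981246; balance ≈ 1,479.6552.
Account B growth factor: (1 + 0.02805)^32 ≈ 2.423570164; balance ≈ 1,914.6204.
Account B is larger by 434.9652.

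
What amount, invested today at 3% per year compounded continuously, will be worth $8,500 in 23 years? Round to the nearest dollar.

$4,263

P = A·e^(−rt) = 8,500·e^(−0.69).
e^(−0.69) ≈ 0.5015760691, so P ≈ 4,263.3966.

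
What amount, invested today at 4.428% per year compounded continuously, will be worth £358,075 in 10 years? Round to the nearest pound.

£229,969

P = A·e^(−rt) = 358,075·e^(−0.4428).
e^(−0.4428) ≈ 0.642235641372, so P ≈ 229,968.5273.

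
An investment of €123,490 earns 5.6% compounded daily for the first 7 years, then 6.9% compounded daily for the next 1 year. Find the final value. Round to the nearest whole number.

Phase 1: 123,490·(1 + 0.056/365)^2555 ≈ 182,752.0129.
Phase 2: 182,752.0129·(1 + 0.069/365)^365 ≈ 195,805.8470.

€195,806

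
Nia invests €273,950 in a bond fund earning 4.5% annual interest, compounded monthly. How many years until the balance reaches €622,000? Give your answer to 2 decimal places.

We need (1 + 0.00375)^(12t) = 2.2705, so 12t = ln 2.2705 / ln 1.00375 ≈ 219.0749.
t ≈ 219.0749/12 = 18.2562 years.

18.26 years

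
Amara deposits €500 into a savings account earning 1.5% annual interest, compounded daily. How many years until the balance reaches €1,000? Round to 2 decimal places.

(1 + 0.0000410959)^(365t) = 1,000/500 = 2.
365t·ln(1 + 0.0000410959) = ln(2); 365t = 0.69315/4.1095e-05 ≈ 16866.9280.
t ≈ 46.2108 years.

46.21 years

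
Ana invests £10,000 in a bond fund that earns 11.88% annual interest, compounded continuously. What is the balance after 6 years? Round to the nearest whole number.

A = P·e^(rt) = 10,000·e^(0.1188·6) = 10,000·e^0.7128.
e^0.7128 ≈ 2.0396944149, so A ≈ 20,396.9441.

£20,397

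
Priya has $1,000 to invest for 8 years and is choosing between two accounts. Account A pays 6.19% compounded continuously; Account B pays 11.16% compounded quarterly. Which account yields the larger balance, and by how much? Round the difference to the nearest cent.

Account A growth factor: e^(0.0619·8) = e^0.4952 ≈ 1.640826372; balance ≈ 1,640.8264.
Account B growth factor: (1 + 0.0279)^32 ≈ 2.412279987; balance ≈ 2,412.2800.
Account B is larger by 771.4536.

Account B, by $771.45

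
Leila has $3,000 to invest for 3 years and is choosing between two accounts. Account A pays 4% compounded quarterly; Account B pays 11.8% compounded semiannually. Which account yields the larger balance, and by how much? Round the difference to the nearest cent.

A: (1 + 0.01)^12 ≈ 1.12682503, so 3,000 × 1.12682503 ≈ 3,380.4751.
B: (1 + 0.059)^6 ≈ 1.410508672, so 3,000 × 1.410508672 ≈ 4,231.5260.
Difference ≈ 851.0509 in favor of B.

Account B, by $851.05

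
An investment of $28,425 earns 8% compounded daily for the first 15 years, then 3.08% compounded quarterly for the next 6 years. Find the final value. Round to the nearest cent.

After 15 years at 8%: 28,425 × 3.31968039711 ≈ 94,361.9153.
Then 6 years at 3.08%: 94,361.9153 × 1.20212659552 ≈ 113,434.9680.

$113,434.97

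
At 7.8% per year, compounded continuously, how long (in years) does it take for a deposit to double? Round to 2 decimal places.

8.89 years

e^(0.078t) = 2, so 0.078t = ln 2 ≈ 0.69315.
t ≈ 0.69315/0.078 ≈ 8.8865.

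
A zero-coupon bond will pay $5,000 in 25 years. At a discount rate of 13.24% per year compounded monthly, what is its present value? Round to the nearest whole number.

Periodic rate = 13.24%/12 = 0.0110333; 300 periods.
P = 5,000/(1 + 0.1324/12)^300 ≈ 5,000/26.89318867 ≈ 185.9207.

$186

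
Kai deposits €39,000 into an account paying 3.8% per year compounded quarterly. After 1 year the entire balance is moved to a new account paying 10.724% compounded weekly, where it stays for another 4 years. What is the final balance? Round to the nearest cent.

After 1 years at 3.8%: 39,000 × 1.0385449376 ≈ 40,503.2526.
Then 4 years at 10.724%: 40,503.2526 × 1.5349814303 ≈ 62,171.7406.

€62,171.74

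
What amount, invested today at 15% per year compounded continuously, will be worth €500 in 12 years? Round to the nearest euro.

€83

P = A·e^(−rt) = 500·e^(−1.8).
e^(−1.8) ≈ 0.165298888, so P ≈ 82.6494.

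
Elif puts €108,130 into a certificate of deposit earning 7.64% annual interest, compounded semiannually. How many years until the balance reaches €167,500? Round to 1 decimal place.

5.8 years

(1 + 0.0382)^(2t) = 167,500/108,130 = 1.5491.
2t·ln(1 + 0.0382) = ln(1.5491); 2t = 0.43765/0.0374884 ≈ 11.6742.
t ≈ 5.8371 years.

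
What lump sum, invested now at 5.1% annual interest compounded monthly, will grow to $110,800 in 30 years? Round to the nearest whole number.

$24,070

Growth factor = (1 + 0.00425)^360 ≈ 4.60322862645.
P = 110,800/4.60322862645 ≈ 24,070.0623.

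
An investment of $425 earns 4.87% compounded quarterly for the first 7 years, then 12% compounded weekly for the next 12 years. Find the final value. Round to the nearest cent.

$2,513.10

Phase 1: 425·(1 + 0.012175)^28 ≈ 596.4114.
Phase 2: 596.4114·(1 + 0.12/52)^624 ≈ 2,513.0983.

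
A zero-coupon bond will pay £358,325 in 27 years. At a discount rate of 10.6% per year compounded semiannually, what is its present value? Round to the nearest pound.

Periodic rate = 10.6%/2 = 0.053; 54 periods.
P = 358,325/(1 + 0.053)^54 ≈ 358,325/16.2604306694 ≈ 22,036.6242.

£22,037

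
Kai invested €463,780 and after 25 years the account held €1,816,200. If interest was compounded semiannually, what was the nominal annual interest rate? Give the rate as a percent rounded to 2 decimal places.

(1 + r/2)^50 = 1,816,200/463,780 = 3.91608.
1 + r/2 = 3.91608^(1/50) ≈ 1.027678, so r/2 ≈ 0.0276779.
r ≈ 2·0.0276779 = 5.53559%.

5.54%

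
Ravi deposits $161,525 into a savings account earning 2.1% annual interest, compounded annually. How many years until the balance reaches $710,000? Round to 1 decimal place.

71.2 years

(1 + 0.021)^t = 710,000/161,525 = 4.3956.
t·ln(1 + 0.021) = ln(4.3956); t = 1.4806/0.0207825 ≈ 71.2427.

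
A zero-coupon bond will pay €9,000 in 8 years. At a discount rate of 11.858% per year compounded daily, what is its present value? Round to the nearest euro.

Growth factor = (1 + 0.11858/365)^2920 ≈ 2.581797696.
P = 9,000/2.581797696 ≈ 3,485.9432.

€3,486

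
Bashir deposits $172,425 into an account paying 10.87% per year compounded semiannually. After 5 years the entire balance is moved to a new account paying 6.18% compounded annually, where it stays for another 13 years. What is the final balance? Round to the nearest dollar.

$638,269

After 5 years at 10.87%: 172,425 × 1.69764947592 ≈ 292,717.2109.
Then 13 years at 6.18%: 292,717.2109 × 2.18049639537 ≈ 638,268.8232.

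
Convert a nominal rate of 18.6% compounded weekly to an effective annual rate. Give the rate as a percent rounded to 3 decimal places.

20.402%

EAR = (1 + 18.6%/52)^52 − 1 = (1 + 0.00357692)^52 − 1.
(1 + 0.00357692)^52 ≈ 1.204023, so EAR ≈ 20.40226%.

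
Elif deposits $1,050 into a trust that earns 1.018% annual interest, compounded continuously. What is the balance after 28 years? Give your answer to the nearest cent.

$1,396.31

A = P·e^(rt) = 1,050·e^(0.01018·28) = 1,050·e^0.28504.
e^0.28504 ≈ 1.32981522, so A ≈ 1,396.3060.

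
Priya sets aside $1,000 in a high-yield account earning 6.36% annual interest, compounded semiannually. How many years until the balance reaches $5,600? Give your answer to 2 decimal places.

We need (1 + 0.0318)^(2t) = 5.6, so 2t = ln 5.6 / ln 1.0318 ≈ 55.0319.
t ≈ 55.0319/2 = 27.5160 years.

27.52 years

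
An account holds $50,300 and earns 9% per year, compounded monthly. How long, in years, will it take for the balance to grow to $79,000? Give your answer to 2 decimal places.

We need (1 + 0.0075)^(12t) = 1.5706, so 12t = ln 1.5706 / ln 1.0075 ≈ 60.4178.
t ≈ 60.4178/12 = 5.0348 years.

5.03 years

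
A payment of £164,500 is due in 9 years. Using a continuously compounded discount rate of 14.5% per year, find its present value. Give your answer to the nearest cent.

P = A·e^(−rt) = 164,500·e^(−1.305).
e^(−1.305) ≈ 0.271172535046, so P ≈ 44,607.8820.

£44,607.88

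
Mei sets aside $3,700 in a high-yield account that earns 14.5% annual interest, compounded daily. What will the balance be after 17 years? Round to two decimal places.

Periodic rate = 14.5%/365 = 0.00039726; periods = 365·17 = 6205.
A = 3,700·(1 + 0.145/365)^6205 ≈ 3,700·11.757725411 ≈ 43,503.5840.

$43,503.58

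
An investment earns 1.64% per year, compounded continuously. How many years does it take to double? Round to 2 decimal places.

e^(0.0164t) = 2, so 0.0164t = ln 2 ≈ 0.69315.
t ≈ 0.69315/0.0164 ≈ 42.2651.

42.27 years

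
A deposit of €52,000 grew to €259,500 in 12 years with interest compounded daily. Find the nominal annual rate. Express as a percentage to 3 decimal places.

13.398%

The 4380-period growth factor is 259,500/52,000 = 4.99038.
r/365 = 4.99038^(1/4380) − 1 ≈ 0.000367079, so r ≈ 365·0.000367079 = 13.39840%.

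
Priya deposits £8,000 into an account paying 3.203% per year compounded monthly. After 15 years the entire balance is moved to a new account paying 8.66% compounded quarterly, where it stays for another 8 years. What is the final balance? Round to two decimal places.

After 15 years at 3.203%: 8,000 × 1.6157672773 ≈ 12,926.1382.
Then 8 years at 8.66%: 12,926.1382 × 1.9845793076 ≈ 25,652.9464.

£25,652.95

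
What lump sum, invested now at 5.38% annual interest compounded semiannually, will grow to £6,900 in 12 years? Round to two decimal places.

£3,649.00

Growth factor = (1 + 0.0269)^24 ≈ 1.890931047.
P = 6,900/1.890931047 ≈ 3,648.9961.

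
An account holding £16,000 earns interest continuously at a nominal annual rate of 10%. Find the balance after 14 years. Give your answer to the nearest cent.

A = P·e^(rt) = 16,000·e^(0.1·14) = 16,000·e^1.4.
e^1.4 ≈ 4.0551999668, so A ≈ 64,883.1995.

£64,883.20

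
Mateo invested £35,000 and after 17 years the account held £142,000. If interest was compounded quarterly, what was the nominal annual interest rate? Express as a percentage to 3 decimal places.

(1 + r/4)^68 = 142,000/35,000 = 4.05714.
1 + r/4 = 4.05714^(1/68) ≈ 1.020809, so r/4 ≈ 0.0208088.
r ≈ 4·0.0208088 = 8.32353%.

8.324%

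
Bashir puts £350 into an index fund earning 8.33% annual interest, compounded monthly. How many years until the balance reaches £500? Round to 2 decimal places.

We need (1 + 0.00694167)^(12t) = 1.4286, so 12t = ln 1.4286 / ln 1.006942 ≈ 51.5599.
t ≈ 51.5599/12 = 4.2967 years.

4.30 years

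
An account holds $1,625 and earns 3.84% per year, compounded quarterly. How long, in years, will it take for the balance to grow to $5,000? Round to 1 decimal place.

29.4 years

(1 + 0.0096)^(4t) = 5,000/1,625 = 3.0769.
4t·ln(1 + 0.0096) = ln(3.0769); 4t = 1.1239/0.00955421 ≈ 117.6371.
t ≈ 29.4093 years.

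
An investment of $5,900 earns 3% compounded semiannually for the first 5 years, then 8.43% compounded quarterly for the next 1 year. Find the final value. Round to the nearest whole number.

$7,443

After 5 years at 3%: 5,900 × 1.160540825 ≈ 6,847.1909.
Then 1 years at 8.43%: 6,847.1909 × 1.087002573 ≈ 7,442.9141.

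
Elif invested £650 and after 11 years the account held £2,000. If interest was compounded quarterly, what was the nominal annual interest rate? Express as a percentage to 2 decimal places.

(1 + r/4)^44 = 2,000/650 = 3.07692.
1 + r/4 = 3.07692^(1/44) ≈ 1.025873, so r/4 ≈ 0.0258729.
r ≈ 4·0.0258729 = 10.34916%.

10.35%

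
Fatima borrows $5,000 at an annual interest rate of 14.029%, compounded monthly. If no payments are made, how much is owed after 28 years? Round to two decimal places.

Periodic rate = 14.029%/12 = 0.0116908; periods = 12·28 = 336.
A = 5,000·(1 + 0.14029/12)^336 ≈ 5,000·49.6667605053 ≈ 248,333.8025.

$248,333.80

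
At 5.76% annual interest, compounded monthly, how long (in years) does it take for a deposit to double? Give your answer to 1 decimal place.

(1 + 0.0048)^(12t) = 2.
12t = ln 2 / ln(1 + 0.0048) ≈ 0.69315/0.00478852 ≈ 144.7520.
t ≈ 12.0627.

12.1 years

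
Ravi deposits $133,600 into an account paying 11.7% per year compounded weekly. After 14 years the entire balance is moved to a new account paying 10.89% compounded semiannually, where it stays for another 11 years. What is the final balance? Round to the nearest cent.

$2,202,690.75

Phase 1: 133,600·(1 + 0.00225)^728 ≈ 686,090.9990.
Phase 2: 686,090.9990·(1 + 0.05445)^22 ≈ 2,202,690.7453.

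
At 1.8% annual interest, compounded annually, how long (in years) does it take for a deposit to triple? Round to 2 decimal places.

(1 + 0.018)^t = 3.
t = ln 3 / ln(1 + 0.018) ≈ 1.0986/0.0178399 ≈ 61.5817.

61.58 years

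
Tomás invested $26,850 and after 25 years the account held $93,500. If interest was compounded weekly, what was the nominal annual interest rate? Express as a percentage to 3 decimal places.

4.993%

The 1300-period growth factor is 93,500/26,850 = 3.48231.
r/52 = 3.48231^(1/1300) − 1 ≈ 0.000960227, so r ≈ 52·0.000960227 = 4.99318%.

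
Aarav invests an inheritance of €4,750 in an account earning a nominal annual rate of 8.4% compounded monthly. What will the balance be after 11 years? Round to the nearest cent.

€11,928.44

Periodic rate = 8.4%/12 = 0.007; periods = 12·11 = 132.
A = 4,750·(1 + 0.007)^132 ≈ 4,750·2.5112509444 ≈ 11,928.4420.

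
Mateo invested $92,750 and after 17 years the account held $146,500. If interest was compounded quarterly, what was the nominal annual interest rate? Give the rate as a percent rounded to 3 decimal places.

2.698%

The 68-period growth factor is 146,500/92,750 = 1.57951.
r/4 = 1.57951^(1/68) − 1 ≈ 0.00674497, so r ≈ 4·0.00674497 = 2.69799%.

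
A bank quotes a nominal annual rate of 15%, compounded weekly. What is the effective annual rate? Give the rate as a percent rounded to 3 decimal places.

EAR = (1 + 15%/52)^52 − 1 = (1 + 0.00288462)^52 − 1.
(1 + 0.00288462)^52 ≈ 1.161583, so EAR ≈ 16.15834%.

16.158%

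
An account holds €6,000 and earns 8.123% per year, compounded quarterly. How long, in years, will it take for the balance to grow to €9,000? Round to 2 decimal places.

5.04 years

(1 + 0.0203075)^(4t) = 9,000/6,000 = 1.5.
4t·ln(1 + 0.0203075) = ln(1.5); 4t = 0.40547/0.0201041 ≈ 20.1683.
t ≈ 5.0421 years.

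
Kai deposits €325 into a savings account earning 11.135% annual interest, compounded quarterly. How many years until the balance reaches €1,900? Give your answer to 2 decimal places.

We need (1 + 0.0278375)^(4t) = 5.8462, so 4t = ln 5.8462 / ln 1.027837 ≈ 64.3107.
t ≈ 64.3107/4 = 16.0777 years.

16.08 years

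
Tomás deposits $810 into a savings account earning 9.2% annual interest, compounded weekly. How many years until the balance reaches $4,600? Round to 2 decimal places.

18.89 years

We need (1 + 0.00176923)^(52t) = 5.679, so 52t = ln 5.679 / ln 1.001769 ≈ 982.5249.
t ≈ 982.5249/52 = 18.8947 years.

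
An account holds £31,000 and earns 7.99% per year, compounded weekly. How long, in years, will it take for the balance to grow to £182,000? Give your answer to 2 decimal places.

We need (1 + 0.00153654)^(52t) = 5.871, so 52t = ln 5.871 / ln 1.001537 ≈ 1152.8374.
t ≈ 1152.8374/52 = 22.1699 years.

22.17 years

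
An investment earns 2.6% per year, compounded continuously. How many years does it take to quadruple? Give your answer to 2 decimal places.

53.32 years

e^(0.026t) = 4, so 0.026t = ln 4 ≈ 1.3863.
t ≈ 1.3863/0.026 ≈ 53.3190.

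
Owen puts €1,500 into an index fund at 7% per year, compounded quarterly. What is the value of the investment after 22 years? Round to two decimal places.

€6,904.31

Periodic rate = 7%/4 = 0.0175; periods = 4·22 = 88.
A = 1,500·(1 + 0.0175)^88 ≈ 1,500·4.602870697 ≈ 6,904.3060.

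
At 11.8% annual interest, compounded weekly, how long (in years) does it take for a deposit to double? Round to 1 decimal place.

5.9 years

(1 + 0.00226923)^(52t) = 2.
52t = ln 2 / ln(1 + 0.00226923) ≈ 0.69315/0.00226666 ≈ 305.8011.
t ≈ 5.8808.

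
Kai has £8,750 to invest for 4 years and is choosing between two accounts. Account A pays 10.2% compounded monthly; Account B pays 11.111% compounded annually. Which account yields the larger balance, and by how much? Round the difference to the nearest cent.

Account B, by £200.68

Account A growth factor: (1 + 0.0085)^48 ≈ 1.5012164765; balance ≈ 13,135.6442.
Account B growth factor: (1 + 0.11111)^4 ≈ 1.5241518061; balance ≈ 13,336.3283.
Account B is larger by 200.6841.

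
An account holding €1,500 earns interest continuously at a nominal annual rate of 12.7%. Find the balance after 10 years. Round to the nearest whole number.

€5,341

A = P·e^(rt) = 1,500·e^(0.127·10) = 1,500·e^1.27.
e^1.27 ≈ 3.560852562, so A ≈ 5,341.2788.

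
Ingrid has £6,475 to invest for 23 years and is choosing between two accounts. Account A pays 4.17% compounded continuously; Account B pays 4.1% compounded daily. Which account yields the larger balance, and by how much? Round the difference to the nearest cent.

Account A, by £270.72

Account A growth factor: e^(0.0417·23) = e^0.9591 ≈ 2.609347004; balance ≈ 16,895.5219.
Account B growth factor: (1 + 0.041/365)^8395 ≈ 2.5675369161; balance ≈ 16,624.8015.
Account A is larger by 270.7203.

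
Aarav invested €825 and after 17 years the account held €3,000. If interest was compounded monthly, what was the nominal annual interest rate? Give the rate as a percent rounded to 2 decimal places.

7.62%

(1 + r/12)^204 = 3,000/825 = 3.63636.
1 + r/12 = 3.63636^(1/204) ≈ 1.006348, so r/12 ≈ 0.00634842.
r ≈ 12·0.00634842 = 7.61810%.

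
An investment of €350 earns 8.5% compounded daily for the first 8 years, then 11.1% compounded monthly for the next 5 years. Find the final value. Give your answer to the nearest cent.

After 8 years at 8.5%: 350 × 1.973721475 ≈ 690.8025.
Then 5 years at 11.1%: 690.8025 × 1.737502687 ≈ 1,200.2712.

€1,200.27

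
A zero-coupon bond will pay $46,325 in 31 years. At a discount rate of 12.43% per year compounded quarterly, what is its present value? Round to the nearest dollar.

$1,042

Growth factor = (1 + 0.031075)^124 ≈ 44.462292251.
P = 46,325/44.462292251 ≈ 1,041.8941.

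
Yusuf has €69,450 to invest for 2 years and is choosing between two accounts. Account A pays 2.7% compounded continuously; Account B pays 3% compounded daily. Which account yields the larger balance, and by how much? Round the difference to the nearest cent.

Account A growth factor: e^(0.027·2) = e^0.054 ≈ 1.0554846022; balance ≈ 73,303.4056.
Account B growth factor: (1 + 0.03/365)^730 ≈ 1.0618339285; balance ≈ 73,744.3663.
Account B is larger by 440.9607.

Account B, by €440.96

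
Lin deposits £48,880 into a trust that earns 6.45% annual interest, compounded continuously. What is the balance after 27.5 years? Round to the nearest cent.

A = P·e^(rt) = 48,880·e^(0.0645·27.5) = 48,880·e^1.77375.
e^1.77375 ≈ 5.89291039257, so A ≈ 288,045.4600.

£288,045.46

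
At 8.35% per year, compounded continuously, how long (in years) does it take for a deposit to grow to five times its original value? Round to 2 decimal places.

e^(0.0835t) = 5, so 0.0835t = ln 5 ≈ 1.6094.
t ≈ 1.6094/0.0835 ≈ 19.2747.

19.27 years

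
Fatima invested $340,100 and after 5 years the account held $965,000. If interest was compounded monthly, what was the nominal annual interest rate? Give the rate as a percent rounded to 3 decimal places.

21.040%

The 60-period growth factor is 965,000/340,100 = 2.8374.
r/12 = 2.8374^(1/60) − 1 ≈ 0.0175334, so r ≈ 12·0.0175334 = 21.04009%.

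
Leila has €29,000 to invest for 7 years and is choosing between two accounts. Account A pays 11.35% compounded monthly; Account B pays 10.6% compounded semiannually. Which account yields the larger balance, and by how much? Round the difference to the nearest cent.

Account A growth factor: (1 + 0.1135/12)^84 ≈ 2.2050853206; balance ≈ 63,947.4743.
Account B growth factor: (1 + 0.053)^14 ≈ 2.0606166118; balance ≈ 59,757.8817.
Account A is larger by 4,189.5926.

Account A, by €4,189.59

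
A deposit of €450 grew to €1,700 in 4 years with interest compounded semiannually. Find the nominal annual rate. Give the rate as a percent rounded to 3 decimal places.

The 8-period growth factor is 1,700/450 = 3.77778.
r/2 = 3.77778^(1/8) − 1 ≈ 0.180741, so r ≈ 2·0.180741 = 36.14815%.

36.148%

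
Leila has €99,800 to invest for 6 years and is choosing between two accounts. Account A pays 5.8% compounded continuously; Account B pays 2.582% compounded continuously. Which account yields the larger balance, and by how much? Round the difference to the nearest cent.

Account A, by €24,817.04

A: e^(0.058·6) = e^0.348 ≈ 1.41623224974, so 99,800 × 1.41623224974 ≈ 141,339.9785.
B: e^(0.02582·6) = e^0.15492 ≈ 1.1675645522, so 99,800 × 1.1675645522 ≈ 116,522.9423.
Difference ≈ 24,817.0362 in favor of A.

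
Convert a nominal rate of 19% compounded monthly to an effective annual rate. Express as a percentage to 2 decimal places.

20.75%

EAR = (1 + 19%/12)^12 − 1 = (1 + 0.0158333)^12 − 1.
(1 + 0.0158333)^12 ≈ 1.207451, so EAR ≈ 20.74510%.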